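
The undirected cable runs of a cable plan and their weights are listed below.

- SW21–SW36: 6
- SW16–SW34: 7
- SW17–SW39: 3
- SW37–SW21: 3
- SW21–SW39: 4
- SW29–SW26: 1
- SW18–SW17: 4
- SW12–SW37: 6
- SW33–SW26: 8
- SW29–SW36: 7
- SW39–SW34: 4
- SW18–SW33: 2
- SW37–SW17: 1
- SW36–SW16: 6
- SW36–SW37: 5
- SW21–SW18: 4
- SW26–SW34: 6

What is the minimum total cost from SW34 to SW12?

14

Enumerating some paths:
SW34 - SW39 - SW17 - SW37 - SW12: 4+3+1+6 = 14
SW34 - SW39 - SW21 - SW18 - SW17 - SW37 - SW12: 4+4+4+4+1+6 = 23
SW34 - SW39 - SW21 - SW37 - SW12: 4+4+3+6 = 17
The minimum is 14 via SW34 - SW39 - SW17 - SW37 - SW12.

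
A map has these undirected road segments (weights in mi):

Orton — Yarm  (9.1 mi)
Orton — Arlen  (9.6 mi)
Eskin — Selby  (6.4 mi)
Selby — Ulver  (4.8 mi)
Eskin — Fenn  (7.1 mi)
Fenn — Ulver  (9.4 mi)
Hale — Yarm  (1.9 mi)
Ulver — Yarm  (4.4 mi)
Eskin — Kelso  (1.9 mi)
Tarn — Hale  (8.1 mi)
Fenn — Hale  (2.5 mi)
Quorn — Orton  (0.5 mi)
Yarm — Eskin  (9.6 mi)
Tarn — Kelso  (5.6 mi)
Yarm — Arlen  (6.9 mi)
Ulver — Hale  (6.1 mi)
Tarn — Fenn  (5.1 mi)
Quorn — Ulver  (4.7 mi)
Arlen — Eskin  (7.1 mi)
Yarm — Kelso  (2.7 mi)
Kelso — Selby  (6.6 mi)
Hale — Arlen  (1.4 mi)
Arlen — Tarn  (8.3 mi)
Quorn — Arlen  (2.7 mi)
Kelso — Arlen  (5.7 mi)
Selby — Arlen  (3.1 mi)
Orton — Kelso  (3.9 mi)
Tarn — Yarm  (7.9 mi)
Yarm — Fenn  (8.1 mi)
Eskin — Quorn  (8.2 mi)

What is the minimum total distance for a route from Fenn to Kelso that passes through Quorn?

Best Fenn to Quorn: Fenn–Hale–Arlen–Quorn costing 6.6
Best Quorn to Kelso: Quorn–Orton–Kelso costing 4.4
Total via Quorn: 6.6 + 4.4 = 11 mi.

11 mi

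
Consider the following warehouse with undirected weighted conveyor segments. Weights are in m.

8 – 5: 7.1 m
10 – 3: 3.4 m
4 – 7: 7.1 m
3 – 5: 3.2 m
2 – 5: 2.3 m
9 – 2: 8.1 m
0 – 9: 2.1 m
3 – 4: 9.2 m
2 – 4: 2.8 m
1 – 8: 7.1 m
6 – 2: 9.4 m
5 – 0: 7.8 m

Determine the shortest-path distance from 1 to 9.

Running Dijkstra from 1:
1: 0
8: 7.1  (via 1)
5: 14.2  (via 8)
2: 16.5  (via 5)
3: 17.4  (via 5)
4: 19.3  (via 2)
10: 20.8  (via 3)
0: 22  (via 5)
9: 24.1  (via 0)
Shortest route: 1–8–5–0–9 = 24.1 m.

24.1 m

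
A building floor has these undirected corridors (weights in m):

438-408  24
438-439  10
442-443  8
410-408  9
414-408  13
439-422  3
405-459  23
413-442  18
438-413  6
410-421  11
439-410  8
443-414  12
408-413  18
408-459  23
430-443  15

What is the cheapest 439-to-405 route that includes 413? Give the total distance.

Best 439 to 413: 439–438–413 costing 16
Shortest 413→405: 413–408–459–405 = 64
Total via 413: 16 + 64 = 80 m.

80 m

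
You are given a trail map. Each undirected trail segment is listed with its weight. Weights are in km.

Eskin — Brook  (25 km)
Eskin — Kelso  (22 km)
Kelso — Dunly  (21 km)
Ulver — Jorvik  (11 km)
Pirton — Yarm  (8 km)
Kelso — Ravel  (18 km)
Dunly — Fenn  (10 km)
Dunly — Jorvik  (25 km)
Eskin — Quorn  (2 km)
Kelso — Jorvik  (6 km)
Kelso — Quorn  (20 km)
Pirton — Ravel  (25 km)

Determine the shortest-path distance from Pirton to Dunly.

64 km

Candidate routes:
Pirton → Ravel → Kelso → Jorvik → Dunly: 25+18+6+25 = 74
Pirton → Ravel → Kelso → Dunly: 25+18+21 = 64
Cheapest is Pirton → Ravel → Kelso → Dunly at 64 km.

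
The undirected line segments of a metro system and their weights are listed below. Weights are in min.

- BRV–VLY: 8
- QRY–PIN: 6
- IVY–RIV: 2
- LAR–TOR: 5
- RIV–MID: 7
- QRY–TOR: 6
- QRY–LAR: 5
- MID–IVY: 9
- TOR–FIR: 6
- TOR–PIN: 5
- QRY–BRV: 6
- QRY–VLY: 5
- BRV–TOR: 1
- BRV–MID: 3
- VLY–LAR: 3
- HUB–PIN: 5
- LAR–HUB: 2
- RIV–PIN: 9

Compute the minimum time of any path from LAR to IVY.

Enumerating some paths:
LAR → TOR → PIN → RIV → IVY: 5+5+9+2 = 21
LAR → QRY → PIN → RIV → IVY: 5+6+9+2 = 22
LAR → TOR → BRV → MID → IVY: 5+1+3+9 = 18
Cheapest is LAR → TOR → BRV → MID → IVY at 18 min.

18 min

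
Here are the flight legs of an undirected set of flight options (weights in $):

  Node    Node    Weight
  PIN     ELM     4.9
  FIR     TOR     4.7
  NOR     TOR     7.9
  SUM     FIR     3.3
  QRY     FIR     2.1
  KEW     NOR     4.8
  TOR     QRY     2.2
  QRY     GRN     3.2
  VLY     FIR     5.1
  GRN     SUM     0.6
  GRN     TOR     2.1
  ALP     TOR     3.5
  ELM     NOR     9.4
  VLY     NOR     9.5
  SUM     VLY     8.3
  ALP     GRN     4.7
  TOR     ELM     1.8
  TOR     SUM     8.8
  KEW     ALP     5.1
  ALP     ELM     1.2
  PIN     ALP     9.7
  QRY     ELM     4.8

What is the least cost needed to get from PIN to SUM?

$9.4

Candidate routes:
PIN–ELM–TOR–GRN–SUM: 4.9+1.8+2.1+0.6 = 9.4
PIN–ELM–ALP–TOR–GRN–SUM: 4.9+1.2+3.5+2.1+0.6 = 12.3
PIN–ELM–ALP–GRN–SUM: 4.9+1.2+4.7+0.6 = 11.4
The minimum is $9.4 via PIN–ELM–TOR–GRN–SUM.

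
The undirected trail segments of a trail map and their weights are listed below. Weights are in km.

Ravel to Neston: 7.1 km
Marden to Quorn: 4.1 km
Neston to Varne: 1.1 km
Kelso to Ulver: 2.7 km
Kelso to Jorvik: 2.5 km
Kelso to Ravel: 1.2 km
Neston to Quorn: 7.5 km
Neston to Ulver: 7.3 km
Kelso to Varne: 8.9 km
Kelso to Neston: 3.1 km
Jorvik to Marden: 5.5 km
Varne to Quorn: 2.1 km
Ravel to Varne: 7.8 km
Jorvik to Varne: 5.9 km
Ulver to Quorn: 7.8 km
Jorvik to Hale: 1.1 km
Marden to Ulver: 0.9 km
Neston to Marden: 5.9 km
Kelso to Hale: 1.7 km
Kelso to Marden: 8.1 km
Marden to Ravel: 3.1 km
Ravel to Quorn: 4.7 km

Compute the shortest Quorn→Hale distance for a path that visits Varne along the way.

8 km

Best Quorn to Varne: Quorn → Varne costing 2.1
Shortest Varne→Hale: Varne → Neston → Kelso → Hale = 5.9
Total via Varne: 2.1 + 5.9 = 8 km.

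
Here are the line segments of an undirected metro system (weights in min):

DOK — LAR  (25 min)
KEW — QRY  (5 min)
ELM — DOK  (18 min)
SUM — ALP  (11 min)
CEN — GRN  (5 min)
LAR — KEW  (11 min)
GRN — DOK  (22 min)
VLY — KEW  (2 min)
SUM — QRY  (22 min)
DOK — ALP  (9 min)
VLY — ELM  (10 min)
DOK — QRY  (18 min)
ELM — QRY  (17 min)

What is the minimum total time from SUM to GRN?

Compare a few routes:
SUM–ALP–DOK–GRN: 11+9+22 = 42
SUM–QRY–DOK–GRN: 22+18+22 = 62
SUM–QRY–ELM–DOK–GRN: 22+17+18+22 = 79
The minimum is 42 min via SUM–ALP–DOK–GRN.

42 min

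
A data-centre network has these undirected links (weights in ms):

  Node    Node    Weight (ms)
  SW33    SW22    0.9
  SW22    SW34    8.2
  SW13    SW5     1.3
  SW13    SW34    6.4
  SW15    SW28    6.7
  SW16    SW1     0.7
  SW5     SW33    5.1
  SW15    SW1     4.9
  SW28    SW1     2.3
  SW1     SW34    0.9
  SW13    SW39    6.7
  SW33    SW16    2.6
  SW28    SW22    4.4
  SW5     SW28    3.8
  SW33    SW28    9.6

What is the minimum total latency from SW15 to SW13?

Candidate routes:
SW15 → SW28 → SW5 → SW13: 6.7+3.8+1.3 = 11.8
SW15 → SW1 → SW34 → SW13: 4.9+0.9+6.4 = 12.2
SW15 → SW1 → SW28 → SW5 → SW13: 4.9+2.3+3.8+1.3 = 12.3
The minimum is 11.8 ms via SW15 → SW28 → SW5 → SW13.

11.8 ms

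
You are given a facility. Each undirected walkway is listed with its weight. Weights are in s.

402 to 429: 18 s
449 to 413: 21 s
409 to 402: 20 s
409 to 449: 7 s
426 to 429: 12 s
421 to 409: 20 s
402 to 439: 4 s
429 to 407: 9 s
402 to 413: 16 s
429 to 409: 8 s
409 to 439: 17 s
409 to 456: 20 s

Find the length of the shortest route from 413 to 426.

Enumerating some paths:
413 → 449 → 409 → 429 → 426: 21+7+8+12 = 48
413 → 402 → 439 → 409 → 429 → 426: 16+4+17+8+12 = 57
413 → 402 → 409 → 429 → 426: 16+20+8+12 = 56
413 → 402 → 429 → 426: 16+18+12 = 46
The minimum is 46 s via 413 → 402 → 429 → 426.

46 s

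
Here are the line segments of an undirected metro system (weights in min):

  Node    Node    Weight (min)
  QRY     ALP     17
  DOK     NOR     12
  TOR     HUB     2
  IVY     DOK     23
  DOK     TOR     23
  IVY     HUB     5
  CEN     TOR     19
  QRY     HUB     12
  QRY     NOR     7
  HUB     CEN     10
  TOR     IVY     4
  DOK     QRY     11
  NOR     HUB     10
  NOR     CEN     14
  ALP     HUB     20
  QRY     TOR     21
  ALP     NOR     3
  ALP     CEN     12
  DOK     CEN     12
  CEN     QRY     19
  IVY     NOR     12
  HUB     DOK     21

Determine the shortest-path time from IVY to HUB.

Compare a few routes:
IVY–HUB: 5 = 5
IVY–TOR–HUB: 4+2 = 6
The minimum is 5 min via IVY–HUB.

5 min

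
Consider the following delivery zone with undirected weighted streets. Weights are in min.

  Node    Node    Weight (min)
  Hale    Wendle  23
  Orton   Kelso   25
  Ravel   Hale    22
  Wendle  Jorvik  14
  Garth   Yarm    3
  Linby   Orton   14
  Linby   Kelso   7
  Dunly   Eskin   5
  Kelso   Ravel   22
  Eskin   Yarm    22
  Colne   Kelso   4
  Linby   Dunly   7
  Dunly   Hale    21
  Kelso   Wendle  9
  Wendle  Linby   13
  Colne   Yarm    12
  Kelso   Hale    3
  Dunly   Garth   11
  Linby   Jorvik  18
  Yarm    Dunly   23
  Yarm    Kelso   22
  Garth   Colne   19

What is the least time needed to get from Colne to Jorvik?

27 min

Compare a few routes:
Colne–Kelso–Linby–Jorvik: 4+7+18 = 29
Colne–Kelso–Wendle–Jorvik: 4+9+14 = 27
Cheapest is Colne–Kelso–Wendle–Jorvik at 27 min.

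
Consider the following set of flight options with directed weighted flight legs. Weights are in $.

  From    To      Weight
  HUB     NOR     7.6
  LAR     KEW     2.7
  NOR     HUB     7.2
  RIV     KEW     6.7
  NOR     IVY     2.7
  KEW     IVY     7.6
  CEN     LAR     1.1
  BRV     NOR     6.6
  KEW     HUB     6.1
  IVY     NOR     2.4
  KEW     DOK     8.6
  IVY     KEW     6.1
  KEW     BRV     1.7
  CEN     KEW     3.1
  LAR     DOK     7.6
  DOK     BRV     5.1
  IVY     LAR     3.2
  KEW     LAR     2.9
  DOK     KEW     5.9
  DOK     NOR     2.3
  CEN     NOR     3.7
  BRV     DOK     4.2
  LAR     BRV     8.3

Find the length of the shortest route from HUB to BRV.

$17.9

Settle nodes by increasing distance from HUB:
HUB: 0
NOR: 7.6  (via HUB)
IVY: 10.3  (via NOR)
LAR: 13.5  (via IVY)
KEW: 16.2  (via LAR)
BRV: 17.9  (via KEW)
Shortest route: HUB–NOR–IVY–LAR–KEW–BRV = $17.9.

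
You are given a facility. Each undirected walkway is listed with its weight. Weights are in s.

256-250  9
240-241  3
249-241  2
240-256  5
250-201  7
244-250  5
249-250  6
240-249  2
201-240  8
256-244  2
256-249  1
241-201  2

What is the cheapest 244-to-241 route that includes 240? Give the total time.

8 s

Shortest 244→240: 244–256–249–240 = 5
Shortest 240→241: 240–241 = 3
Total via 240: 5 + 3 = 8 s.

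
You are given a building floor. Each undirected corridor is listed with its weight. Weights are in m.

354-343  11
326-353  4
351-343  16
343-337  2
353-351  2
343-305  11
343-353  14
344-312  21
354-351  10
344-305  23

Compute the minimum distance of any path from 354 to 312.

66 m

Shortest distances from 354:
354: 0
351: 10  (via 354)
343: 11  (via 354)
353: 12  (via 351)
337: 13  (via 343)
326: 16  (via 353)
305: 22  (via 343)
344: 45  (via 305)
312: 66  (via 344)
Shortest route: 354 → 343 → 305 → 344 → 312 = 66 m.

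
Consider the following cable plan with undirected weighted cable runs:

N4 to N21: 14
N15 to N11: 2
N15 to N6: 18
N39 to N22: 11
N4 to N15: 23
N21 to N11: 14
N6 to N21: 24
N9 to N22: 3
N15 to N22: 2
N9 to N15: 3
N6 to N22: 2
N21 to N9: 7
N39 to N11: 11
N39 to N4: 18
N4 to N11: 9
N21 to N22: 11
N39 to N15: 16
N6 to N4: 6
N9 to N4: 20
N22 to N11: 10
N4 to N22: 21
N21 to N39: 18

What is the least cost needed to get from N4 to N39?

Settle nodes by increasing distance from N4:
N4: 0
N6: 6  (via N4)
N22: 8  (via N6)
N11: 9  (via N4)
N15: 10  (via N22)
N9: 11  (via N22)
N21: 14  (via N4)
N39: 18  (via N4)
Shortest route: N4 → N39 = 18.

18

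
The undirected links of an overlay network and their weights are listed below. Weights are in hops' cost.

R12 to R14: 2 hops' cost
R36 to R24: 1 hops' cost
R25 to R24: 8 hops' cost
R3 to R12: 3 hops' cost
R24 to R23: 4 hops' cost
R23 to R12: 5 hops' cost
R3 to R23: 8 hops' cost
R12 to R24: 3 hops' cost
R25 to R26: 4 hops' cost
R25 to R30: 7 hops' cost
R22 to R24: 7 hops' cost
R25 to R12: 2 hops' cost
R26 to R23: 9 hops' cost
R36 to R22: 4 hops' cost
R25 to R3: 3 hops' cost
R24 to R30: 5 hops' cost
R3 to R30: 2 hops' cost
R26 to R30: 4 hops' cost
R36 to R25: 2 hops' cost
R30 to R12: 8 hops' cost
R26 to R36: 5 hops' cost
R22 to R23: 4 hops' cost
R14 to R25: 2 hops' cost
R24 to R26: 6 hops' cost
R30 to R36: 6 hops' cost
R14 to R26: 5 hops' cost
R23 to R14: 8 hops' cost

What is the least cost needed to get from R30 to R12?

Enumerating some paths:
R30 → R3 → R25 → R12: 2+3+2 = 7
R30 → R3 → R12: 2+3 = 5
The minimum is 5 hops' cost via R30 → R3 → R12.

5 hops' cost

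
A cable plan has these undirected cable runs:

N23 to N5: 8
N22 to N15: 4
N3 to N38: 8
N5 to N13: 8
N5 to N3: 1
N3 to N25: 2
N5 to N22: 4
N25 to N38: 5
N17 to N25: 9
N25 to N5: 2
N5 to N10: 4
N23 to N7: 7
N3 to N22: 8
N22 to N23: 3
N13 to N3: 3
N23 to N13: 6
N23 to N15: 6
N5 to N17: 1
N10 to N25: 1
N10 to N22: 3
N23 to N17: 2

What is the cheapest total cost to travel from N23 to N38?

10

Compare a few routes:
N23 → N17 → N5 → N3 → N25 → N38: 2+1+1+2+5 = 11
N23 → N22 → N10 → N25 → N38: 3+3+1+5 = 12
N23 → N17 → N5 → N25 → N38: 2+1+2+5 = 10
The minimum is 10 via N23 → N17 → N5 → N25 → N38.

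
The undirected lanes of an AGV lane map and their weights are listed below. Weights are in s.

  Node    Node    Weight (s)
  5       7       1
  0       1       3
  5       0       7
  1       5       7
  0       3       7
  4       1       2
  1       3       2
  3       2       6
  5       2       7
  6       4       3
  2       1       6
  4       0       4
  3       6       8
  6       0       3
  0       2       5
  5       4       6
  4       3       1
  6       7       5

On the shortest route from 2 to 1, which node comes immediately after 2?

1

Candidate routes:
2 → 3 → 1: 6+2 = 8
2 → 1: 6 = 6
Cheapest is 2 → 1 at 6 s.
So from 2 the first move is to 1.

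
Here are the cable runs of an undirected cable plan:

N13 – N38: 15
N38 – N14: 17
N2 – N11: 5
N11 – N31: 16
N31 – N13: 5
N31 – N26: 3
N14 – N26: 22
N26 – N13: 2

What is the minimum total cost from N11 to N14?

Candidate routes:
N11 → N31 → N26 → N14: 16+3+22 = 41
N11 → N31 → N13 → N26 → N14: 16+5+2+22 = 45
N11 → N31 → N13 → N38 → N14: 16+5+15+17 = 53
N11 → N31 → N26 → N13 → N38 → N14: 16+3+2+15+17 = 53
Cheapest is N11 → N31 → N26 → N14 at 41.

41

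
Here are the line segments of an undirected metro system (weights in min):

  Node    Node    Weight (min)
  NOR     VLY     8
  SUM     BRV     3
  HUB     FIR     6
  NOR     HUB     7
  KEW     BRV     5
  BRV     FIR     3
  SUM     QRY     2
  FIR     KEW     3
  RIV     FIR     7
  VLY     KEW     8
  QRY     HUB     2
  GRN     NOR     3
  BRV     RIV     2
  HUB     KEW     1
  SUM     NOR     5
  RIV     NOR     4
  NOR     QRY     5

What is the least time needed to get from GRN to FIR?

12 min

Enumerating some paths:
GRN → NOR → SUM → BRV → FIR: 3+5+3+3 = 14
GRN → NOR → RIV → FIR: 3+4+7 = 14
GRN → NOR → RIV → BRV → FIR: 3+4+2+3 = 12
Cheapest is GRN → NOR → RIV → BRV → FIR at 12 min.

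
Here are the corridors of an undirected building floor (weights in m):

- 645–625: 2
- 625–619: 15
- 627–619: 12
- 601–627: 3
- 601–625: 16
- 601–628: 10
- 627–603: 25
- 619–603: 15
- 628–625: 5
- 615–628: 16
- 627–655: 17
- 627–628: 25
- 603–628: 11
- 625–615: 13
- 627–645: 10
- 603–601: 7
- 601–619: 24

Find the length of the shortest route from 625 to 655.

Settle nodes by increasing distance from 625:
625: 0
645: 2  (via 625)
628: 5  (via 625)
627: 12  (via 645)
615: 13  (via 625)
601: 15  (via 628)
619: 15  (via 625)
603: 16  (via 628)
655: 29  (via 627)
Shortest route: 625–645–627–655 = 29 m.

29 m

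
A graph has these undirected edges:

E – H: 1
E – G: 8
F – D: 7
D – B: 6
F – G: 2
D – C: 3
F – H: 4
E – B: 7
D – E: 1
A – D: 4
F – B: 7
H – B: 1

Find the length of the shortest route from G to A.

12

Compare a few routes:
G - F - D - A: 2+7+4 = 13
G - F - H - E - D - A: 2+4+1+1+4 = 12
Cheapest is G - F - H - E - D - A at 12.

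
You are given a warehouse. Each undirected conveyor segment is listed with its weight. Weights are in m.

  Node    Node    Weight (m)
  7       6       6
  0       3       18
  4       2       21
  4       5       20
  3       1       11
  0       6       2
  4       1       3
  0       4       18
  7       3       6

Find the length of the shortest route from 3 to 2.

Shortest distances from 3:
3: 0
7: 6  (via 3)
1: 11  (via 3)
6: 12  (via 7)
0: 14  (via 6)
4: 14  (via 1)
5: 34  (via 4)
2: 35  (via 4)
Shortest route: 3 → 1 → 4 → 2 = 35 m.

35 m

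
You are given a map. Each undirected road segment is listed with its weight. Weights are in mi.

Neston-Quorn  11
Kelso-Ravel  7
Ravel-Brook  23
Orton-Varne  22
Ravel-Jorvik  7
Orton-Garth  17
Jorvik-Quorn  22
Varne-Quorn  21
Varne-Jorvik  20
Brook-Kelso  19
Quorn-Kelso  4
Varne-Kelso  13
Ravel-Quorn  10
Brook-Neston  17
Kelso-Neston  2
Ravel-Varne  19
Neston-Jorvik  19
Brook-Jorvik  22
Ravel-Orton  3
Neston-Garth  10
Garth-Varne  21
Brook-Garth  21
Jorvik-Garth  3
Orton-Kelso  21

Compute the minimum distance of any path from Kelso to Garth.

Running Dijkstra from Kelso:
Kelso: 0
Neston: 2  (via Kelso)
Quorn: 4  (via Kelso)
Ravel: 7  (via Kelso)
Orton: 10  (via Ravel)
Garth: 12  (via Neston)
Shortest route: Kelso–Neston–Garth = 12 mi.

12 mi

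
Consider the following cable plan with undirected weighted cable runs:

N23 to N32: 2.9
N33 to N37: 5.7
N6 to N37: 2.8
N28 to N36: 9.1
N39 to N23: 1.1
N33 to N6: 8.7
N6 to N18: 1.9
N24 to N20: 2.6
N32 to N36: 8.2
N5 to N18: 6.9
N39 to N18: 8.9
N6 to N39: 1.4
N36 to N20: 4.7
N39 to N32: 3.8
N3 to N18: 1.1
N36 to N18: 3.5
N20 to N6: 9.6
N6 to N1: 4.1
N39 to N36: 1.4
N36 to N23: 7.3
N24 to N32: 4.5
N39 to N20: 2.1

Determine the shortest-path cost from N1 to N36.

6.9

Enumerating some paths:
N1 → N6 → N39 → N20 → N36: 4.1+1.4+2.1+4.7 = 12.3
N1 → N6 → N18 → N36: 4.1+1.9+3.5 = 9.5
N1 → N6 → N39 → N36: 4.1+1.4+1.4 = 6.9
Cheapest is N1 → N6 → N39 → N36 at 6.9.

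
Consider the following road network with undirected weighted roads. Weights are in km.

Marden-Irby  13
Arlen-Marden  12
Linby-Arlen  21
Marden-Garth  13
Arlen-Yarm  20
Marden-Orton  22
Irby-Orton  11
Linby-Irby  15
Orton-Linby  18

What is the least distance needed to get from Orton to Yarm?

54 km

Settle nodes by increasing distance from Orton:
Orton: 0
Irby: 11  (via Orton)
Linby: 18  (via Orton)
Marden: 22  (via Orton)
Arlen: 34  (via Marden)
Garth: 35  (via Marden)
Yarm: 54  (via Arlen)
Shortest route: Orton → Marden → Arlen → Yarm = 54 km.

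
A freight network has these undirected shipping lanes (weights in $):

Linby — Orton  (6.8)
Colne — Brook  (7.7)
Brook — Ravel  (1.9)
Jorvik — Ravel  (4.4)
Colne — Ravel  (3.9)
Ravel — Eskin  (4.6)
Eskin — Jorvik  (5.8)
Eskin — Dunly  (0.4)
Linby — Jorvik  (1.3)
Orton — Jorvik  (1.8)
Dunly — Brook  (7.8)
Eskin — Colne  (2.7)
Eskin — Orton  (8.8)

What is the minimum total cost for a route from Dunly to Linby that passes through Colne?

$12.7

Shortest Dunly→Colne: Dunly → Eskin → Colne = 3.1
Shortest Colne→Linby: Colne → Ravel → Jorvik → Linby = 9.6
Total via Colne: 3.1 + 9.6 = $12.7.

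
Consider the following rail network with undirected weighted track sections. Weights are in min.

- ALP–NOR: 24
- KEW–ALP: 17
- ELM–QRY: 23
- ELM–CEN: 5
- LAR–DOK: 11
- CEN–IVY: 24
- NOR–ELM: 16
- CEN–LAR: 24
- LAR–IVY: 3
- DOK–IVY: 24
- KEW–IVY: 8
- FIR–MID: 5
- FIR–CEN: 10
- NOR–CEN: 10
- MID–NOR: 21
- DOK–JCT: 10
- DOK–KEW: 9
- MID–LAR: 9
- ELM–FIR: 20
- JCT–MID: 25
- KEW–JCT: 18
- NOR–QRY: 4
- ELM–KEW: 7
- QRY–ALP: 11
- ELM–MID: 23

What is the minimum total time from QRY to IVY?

34 min

Candidate routes:
QRY - NOR - CEN - ELM - KEW - IVY: 4+10+5+7+8 = 34
QRY - NOR - MID - LAR - IVY: 4+21+9+3 = 37
QRY - NOR - ELM - KEW - IVY: 4+16+7+8 = 35
QRY - ALP - KEW - IVY: 11+17+8 = 36
The minimum is 34 min via QRY - NOR - CEN - ELM - KEW - IVY.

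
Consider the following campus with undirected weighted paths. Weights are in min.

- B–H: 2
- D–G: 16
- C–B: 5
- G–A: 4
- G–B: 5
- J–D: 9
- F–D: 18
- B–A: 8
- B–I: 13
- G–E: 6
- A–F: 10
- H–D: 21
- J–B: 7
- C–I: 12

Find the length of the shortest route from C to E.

16 min

Compare a few routes:
C → B → G → E: 5+5+6 = 16
C → B → A → G → E: 5+8+4+6 = 23
Cheapest is C → B → G → E at 16 min.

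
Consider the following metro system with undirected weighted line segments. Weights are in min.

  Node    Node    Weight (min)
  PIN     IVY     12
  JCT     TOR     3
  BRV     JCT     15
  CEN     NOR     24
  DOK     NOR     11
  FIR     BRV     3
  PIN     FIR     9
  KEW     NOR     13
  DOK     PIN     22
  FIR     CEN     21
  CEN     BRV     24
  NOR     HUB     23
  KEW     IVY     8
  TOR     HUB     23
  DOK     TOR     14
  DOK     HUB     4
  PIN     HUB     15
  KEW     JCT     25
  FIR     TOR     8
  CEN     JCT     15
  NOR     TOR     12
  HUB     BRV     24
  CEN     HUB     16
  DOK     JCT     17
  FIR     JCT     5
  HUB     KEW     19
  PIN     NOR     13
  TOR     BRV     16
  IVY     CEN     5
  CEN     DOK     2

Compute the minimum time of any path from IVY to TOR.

Running Dijkstra from IVY:
IVY: 0
CEN: 5  (via IVY)
DOK: 7  (via CEN)
KEW: 8  (via IVY)
HUB: 11  (via DOK)
PIN: 12  (via IVY)
NOR: 18  (via DOK)
JCT: 20  (via CEN)
TOR: 21  (via DOK)
Shortest route: IVY → CEN → DOK → TOR = 21 min.

21 min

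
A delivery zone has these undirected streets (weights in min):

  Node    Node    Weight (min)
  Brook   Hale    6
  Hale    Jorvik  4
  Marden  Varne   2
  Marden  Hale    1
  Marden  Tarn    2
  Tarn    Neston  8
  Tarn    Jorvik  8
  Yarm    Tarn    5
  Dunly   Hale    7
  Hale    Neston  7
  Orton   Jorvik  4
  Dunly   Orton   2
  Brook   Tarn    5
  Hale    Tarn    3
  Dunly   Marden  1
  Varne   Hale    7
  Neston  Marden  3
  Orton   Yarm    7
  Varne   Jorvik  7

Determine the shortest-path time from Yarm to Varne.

9 min

Shortest distances from Yarm:
Yarm: 0
Tarn: 5  (via Yarm)
Marden: 7  (via Tarn)
Orton: 7  (via Yarm)
Hale: 8  (via Tarn)
Dunly: 8  (via Marden)
Varne: 9  (via Marden)
Shortest route: Yarm–Tarn–Marden–Varne = 9 min.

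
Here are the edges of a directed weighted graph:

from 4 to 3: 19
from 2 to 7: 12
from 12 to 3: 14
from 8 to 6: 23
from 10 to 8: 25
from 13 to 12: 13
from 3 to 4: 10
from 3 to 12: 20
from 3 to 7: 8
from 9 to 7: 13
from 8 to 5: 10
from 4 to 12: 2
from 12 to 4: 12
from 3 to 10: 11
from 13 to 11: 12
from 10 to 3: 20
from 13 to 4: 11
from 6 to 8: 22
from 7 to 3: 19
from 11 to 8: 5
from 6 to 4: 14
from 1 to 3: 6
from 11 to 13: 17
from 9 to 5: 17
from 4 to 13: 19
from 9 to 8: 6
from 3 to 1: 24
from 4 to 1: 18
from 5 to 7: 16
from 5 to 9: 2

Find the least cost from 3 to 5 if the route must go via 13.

Best 3 to 13: 3–4–13 costing 29
Shortest 13→5: 13–11–8–5 = 27
Total via 13: 29 + 27 = 56.

56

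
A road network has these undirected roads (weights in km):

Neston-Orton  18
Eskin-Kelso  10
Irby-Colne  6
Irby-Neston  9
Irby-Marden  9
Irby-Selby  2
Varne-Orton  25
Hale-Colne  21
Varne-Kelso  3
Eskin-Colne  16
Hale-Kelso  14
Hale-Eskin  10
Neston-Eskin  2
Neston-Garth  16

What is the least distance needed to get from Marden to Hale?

Compare a few routes:
Marden - Irby - Colne - Hale: 9+6+21 = 36
Marden - Irby - Neston - Eskin - Hale: 9+9+2+10 = 30
Cheapest is Marden - Irby - Neston - Eskin - Hale at 30 km.

30 km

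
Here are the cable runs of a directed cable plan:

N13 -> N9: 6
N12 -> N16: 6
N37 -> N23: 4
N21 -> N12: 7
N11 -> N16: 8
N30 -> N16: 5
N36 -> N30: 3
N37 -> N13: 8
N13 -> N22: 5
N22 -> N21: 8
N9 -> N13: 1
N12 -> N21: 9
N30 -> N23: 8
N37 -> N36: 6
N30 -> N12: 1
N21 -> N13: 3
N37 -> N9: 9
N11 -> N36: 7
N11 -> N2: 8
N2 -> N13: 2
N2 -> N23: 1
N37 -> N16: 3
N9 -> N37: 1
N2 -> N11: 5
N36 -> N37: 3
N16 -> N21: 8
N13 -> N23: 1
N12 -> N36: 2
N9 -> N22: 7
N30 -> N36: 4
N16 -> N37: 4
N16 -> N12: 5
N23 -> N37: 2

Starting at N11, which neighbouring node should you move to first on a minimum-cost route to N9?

N2

Candidate routes:
N11–N2–N23–N37–N9: 8+1+2+9 = 20
N11–N2–N13–N9: 8+2+6 = 16
N11–N36–N37–N9: 7+3+9 = 19
The minimum is 16 via N11–N2–N13–N9.
So from N11 the first move is to N2.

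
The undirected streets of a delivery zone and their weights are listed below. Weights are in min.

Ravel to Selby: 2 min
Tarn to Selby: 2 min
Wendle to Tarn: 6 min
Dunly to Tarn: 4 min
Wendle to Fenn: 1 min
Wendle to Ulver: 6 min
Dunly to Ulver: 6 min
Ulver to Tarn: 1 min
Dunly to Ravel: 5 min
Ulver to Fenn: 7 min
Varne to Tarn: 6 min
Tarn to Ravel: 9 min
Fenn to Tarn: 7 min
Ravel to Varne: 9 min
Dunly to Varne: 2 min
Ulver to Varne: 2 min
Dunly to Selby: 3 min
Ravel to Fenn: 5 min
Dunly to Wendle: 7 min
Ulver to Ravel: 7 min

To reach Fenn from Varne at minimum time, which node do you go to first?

Compare a few routes:
Varne → Ulver → Fenn: 2+7 = 9
Varne → Ulver → Tarn → Fenn: 2+1+7 = 10
The minimum is 9 min via Varne → Ulver → Fenn.
So from Varne the first move is to Ulver.

Ulver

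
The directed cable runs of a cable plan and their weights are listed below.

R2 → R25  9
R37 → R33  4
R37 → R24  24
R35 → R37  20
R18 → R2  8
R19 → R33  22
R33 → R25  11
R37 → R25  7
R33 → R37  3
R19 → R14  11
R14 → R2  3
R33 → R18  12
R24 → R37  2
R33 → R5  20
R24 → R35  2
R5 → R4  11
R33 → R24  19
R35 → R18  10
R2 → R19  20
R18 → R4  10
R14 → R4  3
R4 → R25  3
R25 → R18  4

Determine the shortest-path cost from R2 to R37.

45

Enumerating some paths:
R2–R19–R33–R37: 20+22+3 = 45
R2–R19–R33–R24–R37: 20+22+19+2 = 63
R2–R19–R33–R24–R35–R37: 20+22+19+2+20 = 83
Cheapest is R2–R19–R33–R37 at 45.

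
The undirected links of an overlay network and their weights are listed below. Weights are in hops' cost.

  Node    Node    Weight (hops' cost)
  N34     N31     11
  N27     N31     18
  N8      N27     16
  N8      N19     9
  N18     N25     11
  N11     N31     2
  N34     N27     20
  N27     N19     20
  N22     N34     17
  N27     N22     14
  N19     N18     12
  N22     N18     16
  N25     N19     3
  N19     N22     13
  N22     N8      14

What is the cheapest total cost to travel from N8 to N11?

36 hops' cost

Compare a few routes:
N8 - N22 - N34 - N31 - N11: 14+17+11+2 = 44
N8 - N22 - N27 - N31 - N11: 14+14+18+2 = 48
N8 - N27 - N31 - N11: 16+18+2 = 36
The minimum is 36 hops' cost via N8 - N27 - N31 - N11.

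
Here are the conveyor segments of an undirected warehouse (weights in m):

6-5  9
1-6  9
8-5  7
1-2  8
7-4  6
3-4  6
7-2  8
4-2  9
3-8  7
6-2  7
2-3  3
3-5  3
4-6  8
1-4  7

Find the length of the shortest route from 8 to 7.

18 m

Running Dijkstra from 8:
8: 0
3: 7  (via 8)
5: 7  (via 8)
2: 10  (via 3)
4: 13  (via 3)
6: 16  (via 5)
1: 18  (via 2)
7: 18  (via 2)
Shortest route: 8–3–2–7 = 18 m.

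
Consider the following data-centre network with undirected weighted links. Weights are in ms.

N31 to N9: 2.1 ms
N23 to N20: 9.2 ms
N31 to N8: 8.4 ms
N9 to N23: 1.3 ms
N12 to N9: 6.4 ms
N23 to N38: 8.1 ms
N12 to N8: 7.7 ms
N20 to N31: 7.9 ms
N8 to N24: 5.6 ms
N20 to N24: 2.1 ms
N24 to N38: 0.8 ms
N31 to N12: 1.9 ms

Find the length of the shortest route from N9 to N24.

10.2 ms

Shortest distances from N9:
N9: 0
N23: 1.3  (via N9)
N31: 2.1  (via N9)
N12: 4  (via N31)
N38: 9.4  (via N23)
N20: 10  (via N31)
N24: 10.2  (via N38)
Shortest route: N9 → N23 → N38 → N24 = 10.2 ms.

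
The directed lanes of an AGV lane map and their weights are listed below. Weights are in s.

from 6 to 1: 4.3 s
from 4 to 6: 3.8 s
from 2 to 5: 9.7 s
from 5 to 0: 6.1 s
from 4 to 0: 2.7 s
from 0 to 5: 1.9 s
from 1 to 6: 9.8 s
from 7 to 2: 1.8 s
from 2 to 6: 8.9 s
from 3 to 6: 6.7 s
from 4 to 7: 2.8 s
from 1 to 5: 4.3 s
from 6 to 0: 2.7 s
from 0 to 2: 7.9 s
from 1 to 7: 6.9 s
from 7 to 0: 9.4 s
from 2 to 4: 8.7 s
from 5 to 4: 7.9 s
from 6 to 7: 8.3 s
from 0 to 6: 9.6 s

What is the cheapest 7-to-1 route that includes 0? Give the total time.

Shortest 7→0: 7 → 0 = 9.4
Best 0 to 1: 0 → 6 → 1 costing 13.9
Total via 0: 9.4 + 13.9 = 23.3 s.

23.3 s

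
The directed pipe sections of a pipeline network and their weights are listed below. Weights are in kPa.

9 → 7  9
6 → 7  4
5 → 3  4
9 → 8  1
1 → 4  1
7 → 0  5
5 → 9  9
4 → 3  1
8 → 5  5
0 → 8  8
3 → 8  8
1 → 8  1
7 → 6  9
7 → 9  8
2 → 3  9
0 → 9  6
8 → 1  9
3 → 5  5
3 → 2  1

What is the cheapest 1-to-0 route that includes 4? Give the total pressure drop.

Best 1 to 4: 1 → 4 costing 1
Best 4 to 0: 4 → 3 → 5 → 9 → 7 → 0 costing 29
Total via 4: 1 + 29 = 30 kPa.

30 kPa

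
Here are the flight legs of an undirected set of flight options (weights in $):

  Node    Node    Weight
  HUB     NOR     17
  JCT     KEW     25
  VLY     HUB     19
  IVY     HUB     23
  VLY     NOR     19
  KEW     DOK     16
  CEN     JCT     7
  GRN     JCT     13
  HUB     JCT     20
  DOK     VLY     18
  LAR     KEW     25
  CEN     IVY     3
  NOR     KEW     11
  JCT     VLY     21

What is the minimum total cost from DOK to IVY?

$49

Shortest distances from DOK:
DOK: 0
KEW: 16  (via DOK)
VLY: 18  (via DOK)
NOR: 27  (via KEW)
HUB: 37  (via VLY)
JCT: 39  (via VLY)
LAR: 41  (via KEW)
CEN: 46  (via JCT)
IVY: 49  (via CEN)
Shortest route: DOK → VLY → JCT → CEN → IVY = $49.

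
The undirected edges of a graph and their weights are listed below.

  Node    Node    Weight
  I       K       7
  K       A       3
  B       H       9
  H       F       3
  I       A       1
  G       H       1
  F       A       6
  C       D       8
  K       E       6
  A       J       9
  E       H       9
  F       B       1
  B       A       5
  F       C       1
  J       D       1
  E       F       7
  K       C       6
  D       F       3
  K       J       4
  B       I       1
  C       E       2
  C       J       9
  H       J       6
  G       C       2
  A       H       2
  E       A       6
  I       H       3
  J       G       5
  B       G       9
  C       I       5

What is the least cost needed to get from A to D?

6

Compare a few routes:
A - H - F - D: 2+3+3 = 8
A - I - B - F - D: 1+1+1+3 = 6
A - H - G - J - D: 2+1+5+1 = 9
A - K - J - D: 3+4+1 = 8
Cheapest is A - I - B - F - D at 6.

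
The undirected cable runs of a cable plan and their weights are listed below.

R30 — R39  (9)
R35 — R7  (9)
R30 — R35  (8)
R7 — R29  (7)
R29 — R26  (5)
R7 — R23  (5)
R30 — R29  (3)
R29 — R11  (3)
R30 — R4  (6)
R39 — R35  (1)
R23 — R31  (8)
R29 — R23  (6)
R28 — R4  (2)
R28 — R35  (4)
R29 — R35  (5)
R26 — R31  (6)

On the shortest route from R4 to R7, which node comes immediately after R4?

R28

Compare a few routes:
R4 - R30 - R29 - R7: 6+3+7 = 16
R4 - R28 - R35 - R7: 2+4+9 = 15
R4 - R28 - R35 - R29 - R7: 2+4+5+7 = 18
The minimum is 15 via R4 - R28 - R35 - R7.
So from R4 the first move is to R28.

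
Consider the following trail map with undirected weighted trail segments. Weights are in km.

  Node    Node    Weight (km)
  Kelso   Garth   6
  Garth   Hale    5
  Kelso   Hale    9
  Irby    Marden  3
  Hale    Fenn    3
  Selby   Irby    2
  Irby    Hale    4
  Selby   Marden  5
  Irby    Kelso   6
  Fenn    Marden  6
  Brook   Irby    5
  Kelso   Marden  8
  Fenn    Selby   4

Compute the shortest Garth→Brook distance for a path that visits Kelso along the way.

Shortest Garth→Kelso: Garth → Kelso = 6
Best Kelso to Brook: Kelso → Irby → Brook costing 11
Total via Kelso: 6 + 11 = 17 km.

17 km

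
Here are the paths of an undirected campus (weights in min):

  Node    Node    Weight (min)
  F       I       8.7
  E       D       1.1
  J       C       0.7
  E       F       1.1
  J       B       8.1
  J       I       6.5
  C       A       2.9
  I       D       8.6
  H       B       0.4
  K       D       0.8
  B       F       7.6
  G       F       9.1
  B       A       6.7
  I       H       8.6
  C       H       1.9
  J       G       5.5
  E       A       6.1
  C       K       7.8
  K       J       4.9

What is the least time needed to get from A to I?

Shortest distances from A:
A: 0
C: 2.9  (via A)
J: 3.6  (via C)
H: 4.8  (via C)
B: 5.2  (via H)
E: 6.1  (via A)
D: 7.2  (via E)
F: 7.2  (via E)
K: 8  (via D)
G: 9.1  (via J)
I: 10.1  (via J)
Shortest route: A → C → J → I = 10.1 min.

10.1 min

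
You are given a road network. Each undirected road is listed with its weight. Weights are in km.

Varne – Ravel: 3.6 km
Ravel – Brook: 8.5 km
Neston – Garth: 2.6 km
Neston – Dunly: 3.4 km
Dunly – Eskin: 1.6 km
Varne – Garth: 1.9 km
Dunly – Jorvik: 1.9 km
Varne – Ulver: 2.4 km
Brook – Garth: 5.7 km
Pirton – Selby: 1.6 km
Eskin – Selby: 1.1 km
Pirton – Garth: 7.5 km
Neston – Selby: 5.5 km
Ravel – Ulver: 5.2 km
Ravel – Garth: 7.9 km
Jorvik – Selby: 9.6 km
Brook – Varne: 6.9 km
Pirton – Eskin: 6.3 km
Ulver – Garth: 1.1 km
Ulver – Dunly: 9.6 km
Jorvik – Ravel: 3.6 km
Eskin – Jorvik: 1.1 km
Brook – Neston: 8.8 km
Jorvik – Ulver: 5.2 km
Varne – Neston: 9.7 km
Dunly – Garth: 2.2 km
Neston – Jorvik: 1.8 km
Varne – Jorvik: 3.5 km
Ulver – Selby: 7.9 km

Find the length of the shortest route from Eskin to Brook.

Enumerating some paths:
Eskin–Jorvik–Dunly–Garth–Brook: 1.1+1.9+2.2+5.7 = 10.9
Eskin–Dunly–Garth–Brook: 1.6+2.2+5.7 = 9.5
Cheapest is Eskin–Dunly–Garth–Brook at 9.5 km.

9.5 km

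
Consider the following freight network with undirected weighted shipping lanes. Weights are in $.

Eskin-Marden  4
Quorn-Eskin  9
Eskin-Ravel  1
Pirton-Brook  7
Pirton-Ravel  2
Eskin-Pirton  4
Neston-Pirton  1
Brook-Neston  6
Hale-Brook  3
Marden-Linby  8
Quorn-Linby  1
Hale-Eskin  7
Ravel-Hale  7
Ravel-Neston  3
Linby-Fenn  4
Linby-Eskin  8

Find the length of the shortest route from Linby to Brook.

$18

Enumerating some paths:
Linby–Eskin–Ravel–Pirton–Brook: 8+1+2+7 = 18
Linby–Eskin–Pirton–Neston–Brook: 8+4+1+6 = 19
Linby–Eskin–Pirton–Brook: 8+4+7 = 19
Linby–Eskin–Ravel–Hale–Brook: 8+1+7+3 = 19
Cheapest is Linby–Eskin–Ravel–Pirton–Brook at $18.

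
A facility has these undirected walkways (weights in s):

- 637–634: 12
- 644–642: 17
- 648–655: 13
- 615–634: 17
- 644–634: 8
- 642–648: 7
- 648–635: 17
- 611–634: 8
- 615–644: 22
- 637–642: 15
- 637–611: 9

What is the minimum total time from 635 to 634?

49 s

Running Dijkstra from 635:
635: 0
648: 17  (via 635)
642: 24  (via 648)
655: 30  (via 648)
637: 39  (via 642)
644: 41  (via 642)
611: 48  (via 637)
634: 49  (via 644)
Shortest route: 635 → 648 → 642 → 644 → 634 = 49 s.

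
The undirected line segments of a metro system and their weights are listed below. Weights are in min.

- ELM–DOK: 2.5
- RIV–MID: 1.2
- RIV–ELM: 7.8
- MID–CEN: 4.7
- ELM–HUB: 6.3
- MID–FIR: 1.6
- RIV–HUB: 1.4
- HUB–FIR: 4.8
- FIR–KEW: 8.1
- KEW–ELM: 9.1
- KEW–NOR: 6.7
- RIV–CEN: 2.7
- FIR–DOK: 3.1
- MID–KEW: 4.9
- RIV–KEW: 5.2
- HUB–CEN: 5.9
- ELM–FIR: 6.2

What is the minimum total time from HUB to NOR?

13.3 min

Shortest distances from HUB:
HUB: 0
RIV: 1.4  (via HUB)
MID: 2.6  (via RIV)
CEN: 4.1  (via RIV)
FIR: 4.2  (via MID)
ELM: 6.3  (via HUB)
KEW: 6.6  (via RIV)
DOK: 7.3  (via FIR)
NOR: 13.3  (via KEW)
Shortest route: HUB–RIV–KEW–NOR = 13.3 min.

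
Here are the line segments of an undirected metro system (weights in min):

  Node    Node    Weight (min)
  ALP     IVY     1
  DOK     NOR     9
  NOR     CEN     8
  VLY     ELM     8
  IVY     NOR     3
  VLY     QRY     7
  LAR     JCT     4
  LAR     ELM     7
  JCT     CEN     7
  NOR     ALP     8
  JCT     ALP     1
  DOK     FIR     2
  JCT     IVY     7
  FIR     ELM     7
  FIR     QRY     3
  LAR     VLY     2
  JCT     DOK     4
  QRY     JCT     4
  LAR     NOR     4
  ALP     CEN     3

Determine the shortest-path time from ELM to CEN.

15 min

Enumerating some paths:
ELM - FIR - DOK - JCT - ALP - CEN: 7+2+4+1+3 = 17
ELM - LAR - JCT - ALP - CEN: 7+4+1+3 = 15
ELM - LAR - JCT - CEN: 7+4+7 = 18
ELM - LAR - NOR - IVY - ALP - CEN: 7+4+3+1+3 = 18
Cheapest is ELM - LAR - JCT - ALP - CEN at 15 min.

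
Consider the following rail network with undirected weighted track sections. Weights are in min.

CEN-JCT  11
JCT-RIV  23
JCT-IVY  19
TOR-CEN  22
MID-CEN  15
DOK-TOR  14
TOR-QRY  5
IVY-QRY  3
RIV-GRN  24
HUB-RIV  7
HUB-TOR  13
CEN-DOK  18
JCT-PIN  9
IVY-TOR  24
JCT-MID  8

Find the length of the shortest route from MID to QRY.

30 min

Enumerating some paths:
MID → JCT → IVY → QRY: 8+19+3 = 30
MID → JCT → CEN → TOR → QRY: 8+11+22+5 = 46
MID → CEN → JCT → IVY → QRY: 15+11+19+3 = 48
MID → CEN → TOR → QRY: 15+22+5 = 42
Cheapest is MID → JCT → IVY → QRY at 30 min.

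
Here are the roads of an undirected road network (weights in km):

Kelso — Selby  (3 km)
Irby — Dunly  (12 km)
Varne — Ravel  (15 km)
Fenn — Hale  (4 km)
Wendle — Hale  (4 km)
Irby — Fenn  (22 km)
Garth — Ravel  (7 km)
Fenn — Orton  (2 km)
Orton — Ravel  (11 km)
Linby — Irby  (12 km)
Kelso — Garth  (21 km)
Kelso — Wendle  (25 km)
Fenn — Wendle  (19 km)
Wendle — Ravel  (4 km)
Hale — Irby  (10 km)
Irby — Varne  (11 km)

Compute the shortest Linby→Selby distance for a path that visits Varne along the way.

69 km

Best Linby to Varne: Linby → Irby → Varne costing 23
Best Varne to Selby: Varne → Ravel → Garth → Kelso → Selby costing 46
Total via Varne: 23 + 46 = 69 km.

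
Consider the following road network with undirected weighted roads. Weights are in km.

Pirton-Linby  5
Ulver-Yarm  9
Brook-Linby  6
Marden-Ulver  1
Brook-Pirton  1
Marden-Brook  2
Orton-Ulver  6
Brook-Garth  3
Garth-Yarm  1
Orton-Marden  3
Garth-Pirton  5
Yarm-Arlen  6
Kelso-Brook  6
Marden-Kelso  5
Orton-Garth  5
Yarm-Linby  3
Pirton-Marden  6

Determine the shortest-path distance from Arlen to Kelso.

Compare a few routes:
Arlen → Yarm → Garth → Brook → Kelso: 6+1+3+6 = 16
Arlen → Yarm → Garth → Brook → Marden → Kelso: 6+1+3+2+5 = 17
Arlen → Yarm → Garth → Pirton → Brook → Kelso: 6+1+5+1+6 = 19
The minimum is 16 km via Arlen → Yarm → Garth → Brook → Kelso.

16 km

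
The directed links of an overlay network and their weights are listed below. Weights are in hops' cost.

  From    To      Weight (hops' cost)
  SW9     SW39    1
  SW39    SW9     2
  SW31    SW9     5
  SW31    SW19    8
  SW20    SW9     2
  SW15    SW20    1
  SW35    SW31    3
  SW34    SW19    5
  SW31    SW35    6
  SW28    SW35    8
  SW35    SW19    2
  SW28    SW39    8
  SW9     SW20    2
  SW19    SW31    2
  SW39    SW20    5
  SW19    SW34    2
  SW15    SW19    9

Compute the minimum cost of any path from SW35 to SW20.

10 hops' cost

Enumerating some paths:
SW35 - SW19 - SW31 - SW9 - SW20: 2+2+5+2 = 11
SW35 - SW31 - SW9 - SW20: 3+5+2 = 10
The minimum is 10 hops' cost via SW35 - SW31 - SW9 - SW20.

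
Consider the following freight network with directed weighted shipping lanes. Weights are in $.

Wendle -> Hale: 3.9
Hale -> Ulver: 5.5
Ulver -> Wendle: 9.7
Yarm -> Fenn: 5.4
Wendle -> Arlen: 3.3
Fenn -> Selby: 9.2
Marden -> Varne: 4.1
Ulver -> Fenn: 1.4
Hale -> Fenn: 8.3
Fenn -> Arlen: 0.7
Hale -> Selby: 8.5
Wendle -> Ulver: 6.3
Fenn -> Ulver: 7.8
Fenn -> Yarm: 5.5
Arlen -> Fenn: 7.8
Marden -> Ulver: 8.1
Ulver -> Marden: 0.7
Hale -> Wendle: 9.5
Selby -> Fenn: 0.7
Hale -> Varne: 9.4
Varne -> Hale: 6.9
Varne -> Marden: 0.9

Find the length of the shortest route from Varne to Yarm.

Compare a few routes:
Varne - Hale - Ulver - Fenn - Yarm: 6.9+5.5+1.4+5.5 = 19.3
Varne - Hale - Fenn - Yarm: 6.9+8.3+5.5 = 20.7
Varne - Marden - Ulver - Fenn - Yarm: 0.9+8.1+1.4+5.5 = 15.9
The minimum is $15.9 via Varne - Marden - Ulver - Fenn - Yarm.

$15.9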